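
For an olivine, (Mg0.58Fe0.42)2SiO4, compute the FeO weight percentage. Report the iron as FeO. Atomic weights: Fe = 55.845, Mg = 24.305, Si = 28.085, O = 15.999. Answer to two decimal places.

Formula mass = 167.185 g/mol.
0.84 Fe → 0.8400 mol FeO per formula unit; M(FeO) = 71.844, so FeO mass = 60.349 g.
60.349/167.185 × 100 = 36.10 wt%.

36.10 wt%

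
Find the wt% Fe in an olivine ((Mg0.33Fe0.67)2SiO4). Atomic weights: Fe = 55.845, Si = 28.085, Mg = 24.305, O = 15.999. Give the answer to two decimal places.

40.90 wt%

Formula mass = 0.66*24.305 + 1.34*55.845 + 1*28.085 + 4*15.999 = 182.955 g/mol, of which 74.832 g is Fe.
So Fe makes up 74.832/182.955 = 0.4090 of the mass, i.e. 40.90%.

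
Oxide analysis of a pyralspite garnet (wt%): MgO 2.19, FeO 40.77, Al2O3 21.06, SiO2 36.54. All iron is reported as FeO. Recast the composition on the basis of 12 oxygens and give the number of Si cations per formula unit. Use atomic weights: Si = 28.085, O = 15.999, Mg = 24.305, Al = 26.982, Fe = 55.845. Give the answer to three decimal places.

2.19 wt% MgO ÷ 40.304 g/mol = 0.05434 mol, giving 0.05434 Mg and 0.05434 O.
40.77 wt% FeO ÷ 71.844 g/mol = 0.56748 mol, giving 0.56748 Fe and 0.56748 O.
21.06 wt% Al2O3 ÷ 101.961 g/mol = 0.20655 mol, giving 0.41310 Al and 0.61965 O.
36.54 wt% SiO2 ÷ 60.083 g/mol = 0.60816 mol, giving 0.60816 Si and 1.21632 O.
Oxygen sums to 2.45779; scaling by 12/2.45779 = 4.88244 puts the formula on 12 O.
Si: 0.60816 × 4.88244 = 2.969 atoms per formula unit.

2.969 Si apfu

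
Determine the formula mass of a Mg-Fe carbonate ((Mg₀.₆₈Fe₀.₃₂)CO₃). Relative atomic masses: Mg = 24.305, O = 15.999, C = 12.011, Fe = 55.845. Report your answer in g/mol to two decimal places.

94.41 g/mol

Mg: 0.68 × 24.305 = 16.5274
Fe: 0.32 × 55.845 = 17.8704
C: 1 × 12.011 = 12.0110
O: 3 × 15.999 = 47.9970
Summing the contributions gives the formula mass.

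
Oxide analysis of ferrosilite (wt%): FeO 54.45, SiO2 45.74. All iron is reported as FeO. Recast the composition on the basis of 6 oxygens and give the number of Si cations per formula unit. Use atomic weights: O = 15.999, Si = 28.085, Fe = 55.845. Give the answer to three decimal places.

FeO: 54.45/71.844 = 0.75789 mol → 0.75789 mol Fe, 0.75789 mol O.
SiO2: 45.74/60.083 = 0.76128 mol → 0.76128 mol Si, 1.52256 mol O.
Total oxygen = 2.28045 mol. Normalization factor = 6/2.28045 = 2.63106.
Si per 6 O = 0.76128 × 2.63106 = 2.003.

2.003 Si apfu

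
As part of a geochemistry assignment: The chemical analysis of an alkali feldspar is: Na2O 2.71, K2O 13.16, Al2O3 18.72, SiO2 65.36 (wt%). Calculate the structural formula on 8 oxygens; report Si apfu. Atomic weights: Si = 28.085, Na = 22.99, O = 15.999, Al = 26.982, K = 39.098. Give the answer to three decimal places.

2.991 Si apfu

Na2O (M=61.979): mol = 0.04372; Na = 0.08744, O = 0.04372.
K2O (M=94.195): mol = 0.13971; K = 0.27942, O = 0.13971.
Al2O3 (M=101.961): mol = 0.18360; Al = 0.36720, O = 0.55080.
SiO2 (M=60.083): mol = 1.08783; Si = 1.08783, O = 2.17566.
ΣO = 2.90989; factor = 8/ΣO = 2.74924.
Si apfu = 1.08783 × 2.74924 = 2.991.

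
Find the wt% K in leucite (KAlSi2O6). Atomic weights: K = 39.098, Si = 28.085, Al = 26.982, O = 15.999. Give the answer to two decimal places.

Molar mass of KAlSi2O6: 1×39.098 + 1×26.982 + 2×28.085 + 6×15.999 = 218.244 g/mol.
Mass of K per formula unit: 1 × 39.098 = 39.098 g.
Weight fraction K = 39.098 / 218.244 = 0.1791.

17.91 mass %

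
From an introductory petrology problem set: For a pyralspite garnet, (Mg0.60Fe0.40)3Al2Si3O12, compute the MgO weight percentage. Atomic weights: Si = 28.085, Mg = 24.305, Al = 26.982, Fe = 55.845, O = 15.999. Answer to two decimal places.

M((Mg0.60Fe0.40)3Al2Si3O12) = 440.970 g/mol; M(MgO) = 40.304 g/mol.
Moles MgO per formula unit = 1.80 Mg ÷ 1 = 1.8000.
MgO fraction = (1.8000 × 40.304) / 440.970 = 72.547/440.970 = 0.1645.

16.45 wt%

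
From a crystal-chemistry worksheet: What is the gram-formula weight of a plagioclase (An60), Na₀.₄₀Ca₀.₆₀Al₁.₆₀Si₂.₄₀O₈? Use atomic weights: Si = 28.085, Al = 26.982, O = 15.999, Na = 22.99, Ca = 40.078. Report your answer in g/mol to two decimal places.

271.81 g/mol

M = 0.40(22.99) + 0.60(40.078) + 1.60(26.982) + 2.40(28.085) + 8(15.999)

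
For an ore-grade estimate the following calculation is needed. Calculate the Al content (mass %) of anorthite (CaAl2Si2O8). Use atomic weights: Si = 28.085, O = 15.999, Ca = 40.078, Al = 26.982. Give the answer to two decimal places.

19.40 mass %

M(CaAl2Si2O8) = 278.204 g/mol.
Al contributes 2 × 26.982 = 53.964 g per mole.
53.964/278.204 = 0.1940 → 19.40%.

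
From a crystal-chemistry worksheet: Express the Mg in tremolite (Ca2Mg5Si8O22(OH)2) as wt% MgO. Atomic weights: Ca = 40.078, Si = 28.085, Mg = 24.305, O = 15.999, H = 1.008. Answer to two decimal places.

M(Ca2Mg5Si8O22(OH)2) = 812.353 g/mol; M(MgO) = 40.304 g/mol.
Moles MgO per formula unit = 5 Mg ÷ 1 = 5.0000.
MgO fraction = (5.0000 × 40.304) / 812.353 = 201.520/812.353 = 0.2481.

24.81 wt%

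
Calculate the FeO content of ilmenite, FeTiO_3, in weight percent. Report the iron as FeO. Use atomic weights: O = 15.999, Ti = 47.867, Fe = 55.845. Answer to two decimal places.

Formula mass = 151.709 g/mol.
1 Fe → 1.0000 mol FeO per formula unit; M(FeO) = 71.844, so FeO mass = 71.844 g.
71.844/151.709 × 100 = 47.36 wt%.

47.36 wt%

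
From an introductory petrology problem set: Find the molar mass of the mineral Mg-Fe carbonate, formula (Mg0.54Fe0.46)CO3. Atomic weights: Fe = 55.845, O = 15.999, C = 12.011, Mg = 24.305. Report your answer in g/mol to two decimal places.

M = 0.54·24.305 + 0.46·55.845 + 1·12.011 + 3·15.999

98.82 g/mol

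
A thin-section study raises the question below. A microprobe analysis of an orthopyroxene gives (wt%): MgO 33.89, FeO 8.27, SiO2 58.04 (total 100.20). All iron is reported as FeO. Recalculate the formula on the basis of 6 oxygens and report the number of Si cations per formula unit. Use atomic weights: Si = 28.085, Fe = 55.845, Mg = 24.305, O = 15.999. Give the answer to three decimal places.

33.89 wt% MgO ÷ 40.304 g/mol = 0.84086 mol, giving 0.84086 Mg and 0.84086 O.
8.27 wt% FeO ÷ 71.844 g/mol = 0.11511 mol, giving 0.11511 Fe and 0.11511 O.
58.04 wt% SiO2 ÷ 60.083 g/mol = 0.96600 mol, giving 0.96600 Si and 1.93200 O.
Oxygen sums to 2.88797; scaling by 6/2.88797 = 2.07758 puts the formula on 6 O.
Si: 0.96600 × 2.07758 = 2.007 atoms per formula unit.

2.007 Si apfu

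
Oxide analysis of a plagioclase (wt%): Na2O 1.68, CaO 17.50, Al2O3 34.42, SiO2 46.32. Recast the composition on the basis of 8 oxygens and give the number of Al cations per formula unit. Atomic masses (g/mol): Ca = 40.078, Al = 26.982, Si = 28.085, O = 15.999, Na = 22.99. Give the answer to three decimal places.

1.867 Al apfu

Na2O: 1.68/61.979 = 0.02711 mol → 0.05422 mol Na, 0.02711 mol O.
CaO: 17.50/56.077 = 0.31207 mol → 0.31207 mol Ca, 0.31207 mol O.
Al2O3: 34.42/101.961 = 0.33758 mol → 0.67516 mol Al, 1.01274 mol O.
SiO2: 46.32/60.083 = 0.77093 mol → 0.77093 mol Si, 1.54186 mol O.
Total oxygen = 2.89378 mol. Normalization factor = 8/2.89378 = 2.76455.
Al per 8 O = 0.67516 × 2.76455 = 1.867.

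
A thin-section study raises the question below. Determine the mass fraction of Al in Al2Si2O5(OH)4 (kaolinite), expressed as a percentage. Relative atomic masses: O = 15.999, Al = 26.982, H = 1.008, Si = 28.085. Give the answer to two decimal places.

20.90 wt%

M(Al2Si2O5(OH)4) = 258.157 g/mol.
Al contributes 2 × 26.982 = 53.964 g per mole.
53.964/258.157 = 0.2090 → 20.90%.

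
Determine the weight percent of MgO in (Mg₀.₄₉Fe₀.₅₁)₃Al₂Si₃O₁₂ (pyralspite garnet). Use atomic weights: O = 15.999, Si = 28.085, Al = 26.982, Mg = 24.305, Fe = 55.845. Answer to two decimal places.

13.13 wt%

Formula mass = 451.378 g/mol.
1.47 Mg → 1.4700 mol MgO per formula unit; M(MgO) = 40.304, so MgO mass = 59.247 g.
59.247/451.378 × 100 = 13.13 wt%.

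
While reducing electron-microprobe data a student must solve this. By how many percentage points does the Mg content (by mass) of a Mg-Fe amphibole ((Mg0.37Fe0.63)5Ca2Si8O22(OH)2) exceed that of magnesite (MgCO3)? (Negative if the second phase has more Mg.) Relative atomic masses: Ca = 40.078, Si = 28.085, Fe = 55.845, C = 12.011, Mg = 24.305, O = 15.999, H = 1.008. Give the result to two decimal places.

-23.90 percentage points

First mineral: 44.964 g Mg in 911.704 g formula = 4.93 wt% Mg.
Second mineral: 24.305 g Mg in 84.313 g formula = 28.83 wt% Mg.
4.93% − 28.83% gives a difference of -23.90 percentage points.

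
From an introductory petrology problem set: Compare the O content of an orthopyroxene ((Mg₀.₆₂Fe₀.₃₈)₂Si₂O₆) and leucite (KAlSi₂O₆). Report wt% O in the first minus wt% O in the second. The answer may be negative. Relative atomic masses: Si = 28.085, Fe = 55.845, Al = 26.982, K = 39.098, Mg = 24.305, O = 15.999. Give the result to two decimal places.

First mineral: 95.994 g O in 224.744 g formula = 42.71 wt% O.
Second mineral: 95.994 g O in 218.244 g formula = 43.98 wt% O.
42.71% − 43.98% gives a difference of -1.27 percentage points.

-1.27 percentage points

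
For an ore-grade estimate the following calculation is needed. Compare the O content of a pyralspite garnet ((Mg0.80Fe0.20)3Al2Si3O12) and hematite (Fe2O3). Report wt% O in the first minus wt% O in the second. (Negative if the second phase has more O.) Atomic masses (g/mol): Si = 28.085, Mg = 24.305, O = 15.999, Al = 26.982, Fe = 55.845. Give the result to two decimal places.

15.43 percentage points

M((Mg0.80Fe0.20)3Al2Si3O12) = 422.046 g/mol, so wt% O = 191.988/422.046 × 100 = 45.49%.
M(Fe2O3) = 159.687 g/mol, so wt% O = 47.997/159.687 × 100 = 30.06%.
45.49 − 30.06 = 15.43 pp.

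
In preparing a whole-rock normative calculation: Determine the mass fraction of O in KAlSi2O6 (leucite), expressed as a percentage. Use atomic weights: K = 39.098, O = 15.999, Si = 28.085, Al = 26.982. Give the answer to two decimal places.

43.98 weight percent

Molar mass of KAlSi2O6: 1×39.098 + 1×26.982 + 2×28.085 + 6×15.999 = 218.244 g/mol.
Mass of O per formula unit: 6 × 15.999 = 95.994 g.
Weight fraction O = 95.994 / 218.244 = 0.4398.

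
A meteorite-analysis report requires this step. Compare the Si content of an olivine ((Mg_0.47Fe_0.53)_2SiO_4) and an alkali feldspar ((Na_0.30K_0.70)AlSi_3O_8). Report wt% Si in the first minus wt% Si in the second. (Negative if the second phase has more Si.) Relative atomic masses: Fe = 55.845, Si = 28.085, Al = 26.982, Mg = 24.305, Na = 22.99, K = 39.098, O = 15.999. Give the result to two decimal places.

First mineral: 28.085 g Si in 174.123 g formula = 16.13 wt% Si.
Second mineral: 84.255 g Si in 273.495 g formula = 30.81 wt% Si.
16.13% − 30.81% gives a difference of -14.68 percentage points.

-14.68 percentage points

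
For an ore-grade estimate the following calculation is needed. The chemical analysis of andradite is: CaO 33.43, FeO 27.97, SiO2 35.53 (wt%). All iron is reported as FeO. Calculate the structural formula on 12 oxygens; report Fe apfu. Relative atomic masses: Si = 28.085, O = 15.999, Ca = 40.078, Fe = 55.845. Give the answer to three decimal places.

CaO (M=56.077): mol = 0.59614; Ca = 0.59614, O = 0.59614.
FeO (M=71.844): mol = 0.38932; Fe = 0.38932, O = 0.38932.
SiO2 (M=60.083): mol = 0.59135; Si = 0.59135, O = 1.18270.
ΣO = 2.16816; factor = 12/ΣO = 5.53465.
Fe apfu = 0.38932 × 5.53465 = 2.155.

2.155 Fe apfu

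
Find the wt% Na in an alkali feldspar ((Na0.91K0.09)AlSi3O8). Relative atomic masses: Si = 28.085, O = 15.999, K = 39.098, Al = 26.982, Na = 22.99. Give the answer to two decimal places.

M((Na0.91K0.09)AlSi3O8) = 263.669 g/mol.
Na contributes 0.91 × 22.99 = 20.921 g per mole.
20.921/263.669 = 0.0793 → 7.93%.

7.93 wt%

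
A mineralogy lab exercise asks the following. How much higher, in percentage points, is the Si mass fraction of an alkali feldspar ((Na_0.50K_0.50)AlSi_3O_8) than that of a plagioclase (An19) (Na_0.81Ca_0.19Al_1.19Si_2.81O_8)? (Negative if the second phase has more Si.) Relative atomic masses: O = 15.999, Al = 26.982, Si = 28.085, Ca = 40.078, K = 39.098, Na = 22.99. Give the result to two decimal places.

First mineral: 84.255 g Si in 270.273 g formula = 31.17 wt% Si.
Second mineral: 78.919 g Si in 265.256 g formula = 29.75 wt% Si.
31.17% − 29.75% gives a difference of 1.42 percentage points.

1.42 percentage points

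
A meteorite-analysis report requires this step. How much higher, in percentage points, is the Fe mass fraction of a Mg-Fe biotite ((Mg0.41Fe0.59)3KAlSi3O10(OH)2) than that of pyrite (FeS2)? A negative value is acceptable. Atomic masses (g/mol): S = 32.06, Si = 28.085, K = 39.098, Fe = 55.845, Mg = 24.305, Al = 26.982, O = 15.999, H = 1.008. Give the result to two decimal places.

M((Mg0.41Fe0.59)3KAlSi3O10(OH)2) = 473.080 g/mol, so wt% Fe = 98.846/473.080 × 100 = 20.89%.
M(FeS2) = 119.965 g/mol, so wt% Fe = 55.845/119.965 × 100 = 46.55%.
20.89 − 46.55 = -25.66 pp.

-25.66 percentage points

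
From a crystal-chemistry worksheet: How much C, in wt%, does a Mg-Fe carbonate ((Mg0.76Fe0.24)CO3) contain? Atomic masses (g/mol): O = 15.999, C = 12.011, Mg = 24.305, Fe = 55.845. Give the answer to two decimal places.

13.07 wt%

M((Mg0.76Fe0.24)CO3) = 91.883 g/mol.
C contributes 1 × 12.011 = 12.011 g per mole.
12.011/91.883 = 0.1307 → 13.07%.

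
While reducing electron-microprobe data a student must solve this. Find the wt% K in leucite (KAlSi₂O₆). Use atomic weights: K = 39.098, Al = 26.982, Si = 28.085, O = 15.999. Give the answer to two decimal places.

M(KAlSi₂O₆) = 218.244 g/mol.
K contributes 1 × 39.098 = 39.098 g per mole.
39.098/218.244 = 0.1791 → 17.91%.

17.91 wt%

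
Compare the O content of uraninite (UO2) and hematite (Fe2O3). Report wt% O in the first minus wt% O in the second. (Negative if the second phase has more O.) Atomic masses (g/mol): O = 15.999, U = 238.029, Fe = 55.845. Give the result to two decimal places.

First mineral: 31.998 g O in 270.027 g formula = 11.85 wt% O.
Second mineral: 47.997 g O in 159.687 g formula = 30.06 wt% O.
11.85% − 30.06% gives a difference of -18.21 percentage points.

-18.21 percentage points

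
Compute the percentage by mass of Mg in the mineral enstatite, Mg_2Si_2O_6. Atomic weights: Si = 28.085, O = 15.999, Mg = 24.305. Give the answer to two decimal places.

M(Mg_2Si_2O_6) = 200.774 g/mol.
Mg contributes 2 × 24.305 = 48.610 g per mole.
48.610/200.774 = 0.2421 → 24.21%.

24.21 wt%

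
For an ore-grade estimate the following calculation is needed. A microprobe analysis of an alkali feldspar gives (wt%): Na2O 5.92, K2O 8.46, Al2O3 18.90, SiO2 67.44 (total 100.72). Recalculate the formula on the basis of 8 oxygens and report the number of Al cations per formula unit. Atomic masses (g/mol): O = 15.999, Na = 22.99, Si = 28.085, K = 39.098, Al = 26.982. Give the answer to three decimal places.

Na2O (M=61.979): mol = 0.09552; Na = 0.19104, O = 0.09552.
K2O (M=94.195): mol = 0.08981; K = 0.17962, O = 0.08981.
Al2O3 (M=101.961): mol = 0.18536; Al = 0.37072, O = 0.55608.
SiO2 (M=60.083): mol = 1.12245; Si = 1.12245, O = 2.24490.
ΣO = 2.98631; factor = 8/ΣO = 2.67889.
Al apfu = 0.37072 × 2.67889 = 0.993.

0.993 Al apfu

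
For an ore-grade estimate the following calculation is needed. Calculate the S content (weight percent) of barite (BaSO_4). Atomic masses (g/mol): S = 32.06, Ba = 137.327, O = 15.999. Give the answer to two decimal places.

13.74 weight percent

Molar mass of BaSO_4: 1·137.327 + 1·32.06 + 4·15.999 = 233.383 g/mol.
Mass of S per formula unit: 1 × 32.06 = 32.060 g.
Weight fraction S = 32.060 / 233.383 = 0.1374.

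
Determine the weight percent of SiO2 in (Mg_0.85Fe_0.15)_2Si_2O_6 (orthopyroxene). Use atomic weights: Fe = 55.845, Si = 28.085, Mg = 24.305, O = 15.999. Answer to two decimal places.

Formula mass = 210.236 g/mol.
2 Si → 2.0000 mol SiO2 per formula unit; M(SiO2) = 60.083, so SiO2 mass = 120.166 g.
120.166/210.236 × 100 = 57.16 wt%.

57.16 wt%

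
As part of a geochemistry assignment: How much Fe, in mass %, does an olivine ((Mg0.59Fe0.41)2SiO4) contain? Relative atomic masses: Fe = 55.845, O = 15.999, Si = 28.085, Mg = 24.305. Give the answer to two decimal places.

27.49 mass %

Formula mass = 1.18×24.305 + 0.82×55.845 + 1×28.085 + 4×15.999 = 166.554 g/mol, of which 45.793 g is Fe.
So Fe makes up 45.793/166.554 = 0.2749 of the mass, i.e. 27.49%.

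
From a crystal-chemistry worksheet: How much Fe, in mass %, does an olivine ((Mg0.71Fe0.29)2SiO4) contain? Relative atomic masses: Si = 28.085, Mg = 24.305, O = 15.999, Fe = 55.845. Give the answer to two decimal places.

Molar mass of (Mg0.71Fe0.29)2SiO4: 1.42·24.305 + 0.58·55.845 + 1·28.085 + 4·15.999 = 158.984 g/mol.
Mass of Fe per formula unit: 0.58 × 55.845 = 32.390 g.
Weight fraction Fe = 32.390 / 158.984 = 0.2037.

20.37 mass %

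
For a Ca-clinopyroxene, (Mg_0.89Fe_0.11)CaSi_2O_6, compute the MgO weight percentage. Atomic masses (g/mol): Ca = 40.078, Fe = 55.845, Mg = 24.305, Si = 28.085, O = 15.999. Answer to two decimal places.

16.30 wt%

Molar mass of (Mg_0.89Fe_0.11)CaSi_2O_6 = 0.89·24.305 + 0.11·55.845 + 1·40.078 + 2·28.085 + 6·15.999 = 220.016 g/mol.
Each formula unit contains 0.89 Mg, equivalent to 0.89/1 = 0.8900 mol MgO.
M(MgO) = 1×24.305 + 1×15.999 = 40.304 g/mol.
Mass of MgO per formula unit = 0.8900 × 40.304 = 35.871 g.
MgO wt% = 35.871 / 220.016 × 100 = 16.30%.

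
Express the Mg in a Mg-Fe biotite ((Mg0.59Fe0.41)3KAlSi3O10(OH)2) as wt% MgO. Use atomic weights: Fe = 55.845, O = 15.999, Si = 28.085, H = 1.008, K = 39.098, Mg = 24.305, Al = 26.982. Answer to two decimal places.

M((Mg0.59Fe0.41)3KAlSi3O10(OH)2) = 456.048 g/mol; M(MgO) = 40.304 g/mol.
Moles MgO per formula unit = 1.77 Mg ÷ 1 = 1.7700.
MgO fraction = (1.7700 × 40.304) / 456.048 = 71.338/456.048 = 0.1564.

15.64 wt%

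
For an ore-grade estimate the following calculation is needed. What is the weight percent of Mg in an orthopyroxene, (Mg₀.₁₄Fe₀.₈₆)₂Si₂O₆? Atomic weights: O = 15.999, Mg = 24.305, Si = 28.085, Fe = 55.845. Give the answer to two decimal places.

Molar mass of (Mg₀.₁₄Fe₀.₈₆)₂Si₂O₆: 0.28×24.305 + 1.72×55.845 + 2×28.085 + 6×15.999 = 255.023 g/mol.
Mass of Mg per formula unit: 0.28 × 24.305 = 6.805 g.
Weight fraction Mg = 6.805 / 255.023 = 0.0267.

2.67 wt%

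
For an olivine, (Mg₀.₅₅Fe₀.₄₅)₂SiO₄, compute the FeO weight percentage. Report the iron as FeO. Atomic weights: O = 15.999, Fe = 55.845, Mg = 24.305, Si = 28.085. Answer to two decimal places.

Formula mass = 169.077 g/mol.
0.90 Fe → 0.9000 mol FeO per formula unit; M(FeO) = 71.844, so FeO mass = 64.660 g.
64.660/169.077 × 100 = 38.24 wt%.

38.24 wt%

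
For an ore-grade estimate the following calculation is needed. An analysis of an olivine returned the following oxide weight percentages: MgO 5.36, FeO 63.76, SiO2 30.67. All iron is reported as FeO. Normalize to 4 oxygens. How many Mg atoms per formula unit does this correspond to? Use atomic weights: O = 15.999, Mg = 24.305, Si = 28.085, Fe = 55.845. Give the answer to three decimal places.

0.261 Mg apfu

MgO (M=40.304): mol = 0.13299; Mg = 0.13299, O = 0.13299.
FeO (M=71.844): mol = 0.88748; Fe = 0.88748, O = 0.88748.
SiO2 (M=60.083): mol = 0.51046; Si = 0.51046, O = 1.02092.
ΣO = 2.04139; factor = 4/ΣO = 1.95945.
Mg apfu = 0.13299 × 1.95945 = 0.261.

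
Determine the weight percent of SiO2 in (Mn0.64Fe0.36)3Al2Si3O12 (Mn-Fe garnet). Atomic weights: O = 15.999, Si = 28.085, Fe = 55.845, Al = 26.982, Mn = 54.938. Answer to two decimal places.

36.34 wt%

Molar mass of (Mn0.64Fe0.36)3Al2Si3O12 = 1.92×54.938 + 1.08×55.845 + 2×26.982 + 3×28.085 + 12×15.999 = 496.001 g/mol.
Each formula unit contains 3 Si, equivalent to 3/1 = 3.0000 mol SiO2.
M(SiO2) = 1×28.085 + 2×15.999 = 60.083 g/mol.
Mass of SiO2 per formula unit = 3.0000 × 60.083 = 180.249 g.
SiO2 wt% = 180.249 / 496.001 × 100 = 36.34%.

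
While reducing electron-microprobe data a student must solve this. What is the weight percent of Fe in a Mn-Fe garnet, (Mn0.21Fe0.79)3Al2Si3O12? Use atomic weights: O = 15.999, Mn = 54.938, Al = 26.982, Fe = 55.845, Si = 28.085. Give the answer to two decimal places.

M((Mn0.21Fe0.79)3Al2Si3O12) = 497.171 g/mol.
Fe contributes 2.37 × 55.845 = 132.353 g per mole.
132.353/497.171 = 0.2662 → 26.62%.

26.62 wt%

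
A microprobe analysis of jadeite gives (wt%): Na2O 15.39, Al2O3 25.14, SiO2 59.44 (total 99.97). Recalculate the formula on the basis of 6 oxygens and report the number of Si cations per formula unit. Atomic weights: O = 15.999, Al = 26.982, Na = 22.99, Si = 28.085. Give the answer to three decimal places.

2.001 Si apfu

15.39 wt% Na2O ÷ 61.979 g/mol = 0.24831 mol, giving 0.49662 Na and 0.24831 O.
25.14 wt% Al2O3 ÷ 101.961 g/mol = 0.24656 mol, giving 0.49312 Al and 0.73968 O.
59.44 wt% SiO2 ÷ 60.083 g/mol = 0.98930 mol, giving 0.98930 Si and 1.97860 O.
Oxygen sums to 2.96659; scaling by 6/2.96659 = 2.02252 puts the formula on 6 O.
Si: 0.98930 × 2.02252 = 2.001 atoms per formula unit.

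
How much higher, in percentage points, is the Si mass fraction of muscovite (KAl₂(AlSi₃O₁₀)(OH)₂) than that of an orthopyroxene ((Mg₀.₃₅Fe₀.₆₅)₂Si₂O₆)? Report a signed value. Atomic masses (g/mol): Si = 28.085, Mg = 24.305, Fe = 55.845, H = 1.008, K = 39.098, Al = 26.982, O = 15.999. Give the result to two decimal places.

-2.08 percentage points

First mineral: 84.255 g Si in 398.303 g formula = 21.15 wt% Si.
Second mineral: 56.170 g Si in 241.776 g formula = 23.23 wt% Si.
21.15% − 23.23% gives a difference of -2.08 percentage points.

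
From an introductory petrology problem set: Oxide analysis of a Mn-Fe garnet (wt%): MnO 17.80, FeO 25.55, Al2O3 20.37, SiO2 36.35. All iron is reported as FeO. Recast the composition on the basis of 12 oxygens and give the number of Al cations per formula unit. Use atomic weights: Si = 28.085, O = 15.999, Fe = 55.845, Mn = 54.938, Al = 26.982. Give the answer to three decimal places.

17.80 wt% MnO ÷ 70.937 g/mol = 0.25093 mol, giving 0.25093 Mn and 0.25093 O.
25.55 wt% FeO ÷ 71.844 g/mol = 0.35563 mol, giving 0.35563 Fe and 0.35563 O.
20.37 wt% Al2O3 ÷ 101.961 g/mol = 0.19978 mol, giving 0.39956 Al and 0.59934 O.
36.35 wt% SiO2 ÷ 60.083 g/mol = 0.60500 mol, giving 0.60500 Si and 1.21000 O.
Oxygen sums to 2.41590; scaling by 12/2.41590 = 4.96709 puts the formula on 12 O.
Al: 0.39956 × 4.96709 = 1.985 atoms per formula unit.

1.985 Al apfu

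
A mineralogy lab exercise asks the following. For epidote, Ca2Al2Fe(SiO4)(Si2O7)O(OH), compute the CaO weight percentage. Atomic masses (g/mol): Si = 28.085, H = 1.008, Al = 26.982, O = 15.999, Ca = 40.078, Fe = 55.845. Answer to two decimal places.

23.21 wt%

Molar mass of Ca2Al2Fe(SiO4)(Si2O7)O(OH) = 2·40.078 + 2·26.982 + 1·55.845 + 3·28.085 + 13·15.999 + 1·1.008 = 483.215 g/mol.
Each formula unit contains 2 Ca, equivalent to 2/1 = 2.0000 mol CaO.
M(CaO) = 1×40.078 + 1×15.999 = 56.077 g/mol.
Mass of CaO per formula unit = 2.0000 × 56.077 = 112.154 g.
CaO wt% = 112.154 / 483.215 × 100 = 23.21%.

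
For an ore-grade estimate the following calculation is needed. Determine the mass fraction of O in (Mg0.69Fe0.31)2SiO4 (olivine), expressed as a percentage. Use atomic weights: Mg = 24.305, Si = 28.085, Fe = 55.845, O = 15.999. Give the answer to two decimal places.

M((Mg0.69Fe0.31)2SiO4) = 160.246 g/mol.
O contributes 4 × 15.999 = 63.996 g per mole.
63.996/160.246 = 0.3994 → 39.94%.

39.94 mass %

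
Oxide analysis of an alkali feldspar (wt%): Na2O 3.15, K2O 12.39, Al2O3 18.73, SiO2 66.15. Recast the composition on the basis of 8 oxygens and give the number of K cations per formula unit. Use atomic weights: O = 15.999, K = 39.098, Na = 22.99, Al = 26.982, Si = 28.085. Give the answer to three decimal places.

Na2O: 3.15/61.979 = 0.05082 mol → 0.10164 mol Na, 0.05082 mol O.
K2O: 12.39/94.195 = 0.13154 mol → 0.26308 mol K, 0.13154 mol O.
Al2O3: 18.73/101.961 = 0.18370 mol → 0.36740 mol Al, 0.55110 mol O.
SiO2: 66.15/60.083 = 1.10098 mol → 1.10098 mol Si, 2.20196 mol O.
Total oxygen = 2.93542 mol. Normalization factor = 8/2.93542 = 2.72533.
K per 8 O = 0.26308 × 2.72533 = 0.717.

0.717 K apfu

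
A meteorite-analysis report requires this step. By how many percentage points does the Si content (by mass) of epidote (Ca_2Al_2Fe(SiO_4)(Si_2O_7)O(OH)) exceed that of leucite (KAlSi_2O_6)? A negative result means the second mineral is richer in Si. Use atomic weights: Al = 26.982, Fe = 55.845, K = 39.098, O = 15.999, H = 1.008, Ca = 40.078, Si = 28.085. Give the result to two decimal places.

-8.30 percentage points

First mineral: 84.255 g Si in 483.215 g formula = 17.44 wt% Si.
Second mineral: 56.170 g Si in 218.244 g formula = 25.74 wt% Si.
17.44% − 25.74% gives a difference of -8.30 percentage points.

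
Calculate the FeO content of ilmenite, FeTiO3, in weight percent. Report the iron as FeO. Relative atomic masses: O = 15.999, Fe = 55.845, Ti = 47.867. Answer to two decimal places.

47.36 wt%

Molar mass of FeTiO3 = 1·55.845 + 1·47.867 + 3·15.999 = 151.709 g/mol.
Each formula unit contains 1 Fe, equivalent to 1/1 = 1.0000 mol FeO.
M(FeO) = 1×55.845 + 1×15.999 = 71.844 g/mol.
Mass of FeO per formula unit = 1.0000 × 71.844 = 71.844 g.
FeO wt% = 71.844 / 151.709 × 100 = 47.36%.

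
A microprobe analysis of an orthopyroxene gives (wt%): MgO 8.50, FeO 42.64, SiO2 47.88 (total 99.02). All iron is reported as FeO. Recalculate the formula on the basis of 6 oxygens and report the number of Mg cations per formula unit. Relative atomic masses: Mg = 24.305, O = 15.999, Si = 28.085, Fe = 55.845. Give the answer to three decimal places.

0.528 Mg apfu

MgO: 8.50/40.304 = 0.21090 mol → 0.21090 mol Mg, 0.21090 mol O.
FeO: 42.64/71.844 = 0.59351 mol → 0.59351 mol Fe, 0.59351 mol O.
SiO2: 47.88/60.083 = 0.79690 mol → 0.79690 mol Si, 1.59380 mol O.
Total oxygen = 2.39821 mol. Normalization factor = 6/2.39821 = 2.50187.
Mg per 6 O = 0.21090 × 2.50187 = 0.528.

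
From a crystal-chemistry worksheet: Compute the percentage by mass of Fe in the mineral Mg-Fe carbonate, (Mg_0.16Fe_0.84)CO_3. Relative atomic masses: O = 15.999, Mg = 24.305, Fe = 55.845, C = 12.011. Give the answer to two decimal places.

42.33 weight percent

M((Mg_0.16Fe_0.84)CO_3) = 110.807 g/mol.
Fe contributes 0.84 × 55.845 = 46.910 g per mole.
46.910/110.807 = 0.4233 → 42.33%.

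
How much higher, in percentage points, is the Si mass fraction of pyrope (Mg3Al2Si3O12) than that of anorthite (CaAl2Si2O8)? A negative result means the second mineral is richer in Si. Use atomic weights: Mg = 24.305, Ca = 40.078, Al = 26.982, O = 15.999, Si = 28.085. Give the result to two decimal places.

Si in Mg3Al2Si3O12: molar mass 403.122 g/mol; 3×28.085 = 84.255 g → 20.90 wt%.
Si in CaAl2Si2O8: molar mass 278.204 g/mol; 2×28.085 = 56.170 g → 20.19 wt%.
Difference = 20.90 − 20.19 = 0.71 percentage points.

0.71 percentage points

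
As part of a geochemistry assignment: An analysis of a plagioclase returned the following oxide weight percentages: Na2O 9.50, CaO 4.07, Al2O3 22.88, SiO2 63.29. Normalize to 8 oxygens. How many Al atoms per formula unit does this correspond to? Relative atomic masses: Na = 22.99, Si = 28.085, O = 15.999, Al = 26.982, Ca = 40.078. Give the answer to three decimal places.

Na2O: 9.50/61.979 = 0.15328 mol → 0.30656 mol Na, 0.15328 mol O.
CaO: 4.07/56.077 = 0.07258 mol → 0.07258 mol Ca, 0.07258 mol O.
Al2O3: 22.88/101.961 = 0.22440 mol → 0.44880 mol Al, 0.67320 mol O.
SiO2: 63.29/60.083 = 1.05338 mol → 1.05338 mol Si, 2.10676 mol O.
Total oxygen = 3.00582 mol. Normalization factor = 8/3.00582 = 2.66150.
Al per 8 O = 0.44880 × 2.66150 = 1.194.

1.194 Al apfu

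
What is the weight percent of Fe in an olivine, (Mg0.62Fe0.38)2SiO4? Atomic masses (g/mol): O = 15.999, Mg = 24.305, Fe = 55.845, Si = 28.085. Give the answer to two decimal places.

25.78 weight percent

Formula mass = 1.24×24.305 + 0.76×55.845 + 1×28.085 + 4×15.999 = 164.661 g/mol, of which 42.442 g is Fe.
So Fe makes up 42.442/164.661 = 0.2578 of the mass, i.e. 25.78%.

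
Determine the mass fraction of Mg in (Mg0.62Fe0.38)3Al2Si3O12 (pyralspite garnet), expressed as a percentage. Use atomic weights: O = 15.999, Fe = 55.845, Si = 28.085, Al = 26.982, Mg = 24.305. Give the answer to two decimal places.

10.30 weight percent

Molar mass of (Mg0.62Fe0.38)3Al2Si3O12: 1.86×24.305 + 1.14×55.845 + 2×26.982 + 3×28.085 + 12×15.999 = 439.078 g/mol.
Mass of Mg per formula unit: 1.86 × 24.305 = 45.207 g.
Weight fraction Mg = 45.207 / 439.078 = 0.1030.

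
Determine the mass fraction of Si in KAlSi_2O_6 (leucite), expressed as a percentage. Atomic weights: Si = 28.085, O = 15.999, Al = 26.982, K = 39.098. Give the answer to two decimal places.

25.74 wt%

Molar mass of KAlSi_2O_6: 1·39.098 + 1·26.982 + 2·28.085 + 6·15.999 = 218.244 g/mol.
Mass of Si per formula unit: 2 × 28.085 = 56.170 g.
Weight fraction Si = 56.170 / 218.244 = 0.2574.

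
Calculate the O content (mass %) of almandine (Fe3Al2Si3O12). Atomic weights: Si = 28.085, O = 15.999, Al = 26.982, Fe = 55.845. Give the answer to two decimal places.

Molar mass of Fe3Al2Si3O12: 3×55.845 + 2×26.982 + 3×28.085 + 12×15.999 = 497.742 g/mol.
Mass of O per formula unit: 12 × 15.999 = 191.988 g.
Weight fraction O = 191.988 / 497.742 = 0.3857.

38.57 mass %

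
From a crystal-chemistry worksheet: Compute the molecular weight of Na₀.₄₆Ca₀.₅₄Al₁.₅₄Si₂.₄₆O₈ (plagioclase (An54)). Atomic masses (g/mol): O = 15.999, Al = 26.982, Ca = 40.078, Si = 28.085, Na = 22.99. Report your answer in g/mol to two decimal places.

M = 0.46*22.99 + 0.54*40.078 + 1.54*26.982 + 2.46*28.085 + 8*15.999

270.85 g/mol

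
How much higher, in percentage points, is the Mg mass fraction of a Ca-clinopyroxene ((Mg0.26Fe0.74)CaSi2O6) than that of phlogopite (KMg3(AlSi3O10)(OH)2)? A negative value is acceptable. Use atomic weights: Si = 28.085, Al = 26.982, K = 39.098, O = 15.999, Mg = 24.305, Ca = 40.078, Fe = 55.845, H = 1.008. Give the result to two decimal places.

-14.84 percentage points

Mg in (Mg0.26Fe0.74)CaSi2O6: molar mass 239.887 g/mol; 0.26×24.305 = 6.319 g → 2.63 wt%.
Mg in KMg3(AlSi3O10)(OH)2: molar mass 417.254 g/mol; 3×24.305 = 72.915 g → 17.47 wt%.
Difference = 2.63 − 17.47 = -14.84 percentage points.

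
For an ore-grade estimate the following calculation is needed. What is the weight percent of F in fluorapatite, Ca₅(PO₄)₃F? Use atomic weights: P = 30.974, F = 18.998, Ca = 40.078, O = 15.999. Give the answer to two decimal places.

3.77 weight percent

M(Ca₅(PO₄)₃F) = 504.298 g/mol.
F contributes 1 × 18.998 = 18.998 g per mole.
18.998/504.298 = 0.0377 → 3.77%.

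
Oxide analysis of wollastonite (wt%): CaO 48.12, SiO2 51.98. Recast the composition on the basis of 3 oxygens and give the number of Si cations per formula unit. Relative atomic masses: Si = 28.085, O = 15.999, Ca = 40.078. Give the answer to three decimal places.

1.003 Si apfu

CaO (M=56.077): mol = 0.85811; Ca = 0.85811, O = 0.85811.
SiO2 (M=60.083): mol = 0.86514; Si = 0.86514, O = 1.73028.
ΣO = 2.58839; factor = 3/ΣO = 1.15902.
Si apfu = 0.86514 × 1.15902 = 1.003.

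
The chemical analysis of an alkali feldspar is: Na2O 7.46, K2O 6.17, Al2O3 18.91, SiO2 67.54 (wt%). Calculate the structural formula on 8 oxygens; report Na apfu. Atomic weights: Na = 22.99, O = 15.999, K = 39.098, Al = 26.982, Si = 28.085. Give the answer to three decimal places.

Na2O (M=61.979): mol = 0.12036; Na = 0.24072, O = 0.12036.
K2O (M=94.195): mol = 0.06550; K = 0.13100, O = 0.06550.
Al2O3 (M=101.961): mol = 0.18546; Al = 0.37092, O = 0.55638.
SiO2 (M=60.083): mol = 1.12411; Si = 1.12411, O = 2.24822.
ΣO = 2.99046; factor = 8/ΣO = 2.67517.
Na apfu = 0.24072 × 2.67517 = 0.644.

0.644 Na apfu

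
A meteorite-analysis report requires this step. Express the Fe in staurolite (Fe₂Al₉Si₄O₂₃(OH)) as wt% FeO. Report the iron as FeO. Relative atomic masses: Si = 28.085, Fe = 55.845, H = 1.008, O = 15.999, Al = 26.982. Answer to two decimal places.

Formula mass = 851.852 g/mol.
2 Fe → 2.0000 mol FeO per formula unit; M(FeO) = 71.844, so FeO mass = 143.688 g.
143.688/851.852 × 100 = 16.87 wt%.

16.87 wt%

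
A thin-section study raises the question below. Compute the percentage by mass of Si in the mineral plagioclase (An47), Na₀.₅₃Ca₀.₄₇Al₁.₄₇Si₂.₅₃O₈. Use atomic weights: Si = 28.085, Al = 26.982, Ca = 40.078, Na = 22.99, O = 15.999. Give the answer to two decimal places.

26.34 wt%

M(Na₀.₅₃Ca₀.₄₇Al₁.₄₇Si₂.₅₃O₈) = 269.732 g/mol.
Si contributes 2.53 × 28.085 = 71.055 g per mole.
71.055/269.732 = 0.2634 → 26.34%.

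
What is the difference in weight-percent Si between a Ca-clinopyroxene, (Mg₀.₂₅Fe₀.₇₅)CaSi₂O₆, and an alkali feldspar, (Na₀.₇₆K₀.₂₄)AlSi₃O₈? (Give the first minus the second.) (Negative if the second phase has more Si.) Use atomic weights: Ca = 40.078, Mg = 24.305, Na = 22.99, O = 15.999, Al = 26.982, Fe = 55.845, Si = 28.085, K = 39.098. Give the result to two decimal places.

First mineral: 56.170 g Si in 240.202 g formula = 23.38 wt% Si.
Second mineral: 84.255 g Si in 266.085 g formula = 31.66 wt% Si.
23.38% − 31.66% gives a difference of -8.28 percentage points.

-8.28 percentage points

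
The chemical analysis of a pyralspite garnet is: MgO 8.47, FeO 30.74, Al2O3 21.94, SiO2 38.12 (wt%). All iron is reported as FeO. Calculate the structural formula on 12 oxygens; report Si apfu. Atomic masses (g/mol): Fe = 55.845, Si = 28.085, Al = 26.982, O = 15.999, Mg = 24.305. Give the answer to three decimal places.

2.983 Si apfu

MgO (M=40.304): mol = 0.21015; Mg = 0.21015, O = 0.21015.
FeO (M=71.844): mol = 0.42787; Fe = 0.42787, O = 0.42787.
Al2O3 (M=101.961): mol = 0.21518; Al = 0.43036, O = 0.64554.
SiO2 (M=60.083): mol = 0.63446; Si = 0.63446, O = 1.26892.
ΣO = 2.55248; factor = 12/ΣO = 4.70131.
Si apfu = 0.63446 × 4.70131 = 2.983.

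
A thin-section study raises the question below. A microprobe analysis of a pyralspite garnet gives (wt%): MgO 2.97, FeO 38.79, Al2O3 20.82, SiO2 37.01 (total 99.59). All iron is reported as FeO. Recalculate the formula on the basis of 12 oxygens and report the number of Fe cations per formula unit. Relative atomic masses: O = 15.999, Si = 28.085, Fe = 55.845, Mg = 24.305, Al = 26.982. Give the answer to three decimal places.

2.636 Fe apfu

MgO (M=40.304): mol = 0.07369; Mg = 0.07369, O = 0.07369.
FeO (M=71.844): mol = 0.53992; Fe = 0.53992, O = 0.53992.
Al2O3 (M=101.961): mol = 0.20420; Al = 0.40840, O = 0.61260.
SiO2 (M=60.083): mol = 0.61598; Si = 0.61598, O = 1.23196.
ΣO = 2.45817; factor = 12/ΣO = 4.88168.
Fe apfu = 0.53992 × 4.88168 = 2.636.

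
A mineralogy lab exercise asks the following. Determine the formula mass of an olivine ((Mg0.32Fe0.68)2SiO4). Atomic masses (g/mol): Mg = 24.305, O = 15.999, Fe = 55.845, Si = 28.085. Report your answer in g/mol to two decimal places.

Mg: 0.64 × 24.305 = 15.5552
Fe: 1.36 × 55.845 = 75.9492
Si: 1 × 28.085 = 28.0850
O: 4 × 15.999 = 63.9960
Summing the contributions gives the formula mass.

183.59 g/mol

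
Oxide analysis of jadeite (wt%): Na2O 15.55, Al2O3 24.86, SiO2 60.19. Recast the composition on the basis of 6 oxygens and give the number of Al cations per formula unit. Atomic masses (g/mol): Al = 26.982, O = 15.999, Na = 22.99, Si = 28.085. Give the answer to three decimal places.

15.55 wt% Na2O ÷ 61.979 g/mol = 0.25089 mol, giving 0.50178 Na and 0.25089 O.
24.86 wt% Al2O3 ÷ 101.961 g/mol = 0.24382 mol, giving 0.48764 Al and 0.73146 O.
60.19 wt% SiO2 ÷ 60.083 g/mol = 1.00178 mol, giving 1.00178 Si and 2.00356 O.
Oxygen sums to 2.98591; scaling by 6/2.98591 = 2.00944 puts the formula on 6 O.
Al: 0.48764 × 2.00944 = 0.980 atoms per formula unit.

0.980 Al apfu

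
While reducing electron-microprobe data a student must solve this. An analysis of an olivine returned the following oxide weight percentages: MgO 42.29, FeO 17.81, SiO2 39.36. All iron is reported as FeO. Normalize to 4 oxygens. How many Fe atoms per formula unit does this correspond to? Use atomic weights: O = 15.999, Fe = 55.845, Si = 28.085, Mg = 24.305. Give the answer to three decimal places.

0.380 Fe apfu

42.29 wt% MgO ÷ 40.304 g/mol = 1.04928 mol, giving 1.04928 Mg and 1.04928 O.
17.81 wt% FeO ÷ 71.844 g/mol = 0.24790 mol, giving 0.24790 Fe and 0.24790 O.
39.36 wt% SiO2 ÷ 60.083 g/mol = 0.65509 mol, giving 0.65509 Si and 1.31018 O.
Oxygen sums to 2.60736; scaling by 4/2.60736 = 1.53412 puts the formula on 4 O.
Fe: 0.24790 × 1.53412 = 0.380 atoms per formula unit.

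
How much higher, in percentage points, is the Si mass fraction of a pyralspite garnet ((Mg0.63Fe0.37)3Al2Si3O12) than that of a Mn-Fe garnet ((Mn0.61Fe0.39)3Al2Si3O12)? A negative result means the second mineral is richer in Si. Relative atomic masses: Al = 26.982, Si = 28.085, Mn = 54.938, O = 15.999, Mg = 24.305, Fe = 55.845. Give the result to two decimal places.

2.25 percentage points

First mineral: 84.255 g Si in 438.131 g formula = 19.23 wt% Si.
Second mineral: 84.255 g Si in 496.082 g formula = 16.98 wt% Si.
19.23% − 16.98% gives a difference of 2.25 percentage points.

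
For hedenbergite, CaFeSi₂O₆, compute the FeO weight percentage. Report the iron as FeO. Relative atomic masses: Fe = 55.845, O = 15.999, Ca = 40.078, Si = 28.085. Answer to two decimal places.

M(CaFeSi₂O₆) = 248.087 g/mol; M(FeO) = 71.844 g/mol.
Moles FeO per formula unit = 1 Fe ÷ 1 = 1.0000.
FeO fraction = (1.0000 × 71.844) / 248.087 = 71.844/248.087 = 0.2896.

28.96 wt%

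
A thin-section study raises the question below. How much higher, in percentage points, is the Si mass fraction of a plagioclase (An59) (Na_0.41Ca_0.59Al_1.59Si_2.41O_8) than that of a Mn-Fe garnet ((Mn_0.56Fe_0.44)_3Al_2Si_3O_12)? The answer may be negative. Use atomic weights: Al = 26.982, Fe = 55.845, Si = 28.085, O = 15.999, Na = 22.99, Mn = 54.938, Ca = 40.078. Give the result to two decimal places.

First mineral: 67.685 g Si in 271.650 g formula = 24.92 wt% Si.
Second mineral: 84.255 g Si in 496.218 g formula = 16.98 wt% Si.
24.92% − 16.98% gives a difference of 7.94 percentage points.

7.94 percentage points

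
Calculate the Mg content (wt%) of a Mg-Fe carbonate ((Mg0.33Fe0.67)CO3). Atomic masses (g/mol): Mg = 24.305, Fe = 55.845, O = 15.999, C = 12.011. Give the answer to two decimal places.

7.61 wt%

M((Mg0.33Fe0.67)CO3) = 105.445 g/mol.
Mg contributes 0.33 × 24.305 = 8.021 g per mole.
8.021/105.445 = 0.0761 → 7.61%.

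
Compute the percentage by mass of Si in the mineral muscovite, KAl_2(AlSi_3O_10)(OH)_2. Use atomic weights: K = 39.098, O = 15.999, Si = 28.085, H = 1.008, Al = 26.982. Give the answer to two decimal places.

Molar mass of KAl_2(AlSi_3O_10)(OH)_2: 1*39.098 + 3*26.982 + 3*28.085 + 12*15.999 + 2*1.008 = 398.303 g/mol.
Mass of Si per formula unit: 3 × 28.085 = 84.255 g.
Weight fraction Si = 84.255 / 398.303 = 0.2115.

21.15 wt%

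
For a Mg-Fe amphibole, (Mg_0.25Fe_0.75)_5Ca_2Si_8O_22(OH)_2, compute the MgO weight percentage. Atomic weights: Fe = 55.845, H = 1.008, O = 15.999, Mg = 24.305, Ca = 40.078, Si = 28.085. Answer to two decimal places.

5.41 wt%

M((Mg_0.25Fe_0.75)_5Ca_2Si_8O_22(OH)_2) = 930.628 g/mol; M(MgO) = 40.304 g/mol.
Moles MgO per formula unit = 1.25 Mg ÷ 1 = 1.2500.
MgO fraction = (1.2500 × 40.304) / 930.628 = 50.380/930.628 = 0.0541.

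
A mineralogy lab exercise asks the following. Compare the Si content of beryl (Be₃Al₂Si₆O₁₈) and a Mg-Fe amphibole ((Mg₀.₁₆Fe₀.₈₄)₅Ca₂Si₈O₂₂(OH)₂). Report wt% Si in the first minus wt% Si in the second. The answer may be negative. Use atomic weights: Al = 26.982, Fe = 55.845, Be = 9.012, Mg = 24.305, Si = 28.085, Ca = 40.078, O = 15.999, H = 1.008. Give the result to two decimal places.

First mineral: 168.510 g Si in 537.492 g formula = 31.35 wt% Si.
Second mineral: 224.680 g Si in 944.821 g formula = 23.78 wt% Si.
31.35% − 23.78% gives a difference of 7.57 percentage points.

7.57 percentage points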